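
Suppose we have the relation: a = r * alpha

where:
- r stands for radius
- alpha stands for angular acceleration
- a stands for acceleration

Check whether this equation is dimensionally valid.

Yes

r (radius) has dimensions [L].
alpha (angular acceleration) has dimensions [T^-2].
a (acceleration) has dimensions [L T^-2].

Left side: [L T^-2]
Right side: [L T^-2]

Both sides have the same dimensions, so the equation is dimensionally consistent.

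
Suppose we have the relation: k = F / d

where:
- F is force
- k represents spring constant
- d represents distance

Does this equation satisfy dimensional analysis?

Yes

F (force) has dimensions [L M T^-2].
k (spring constant) has dimensions [M T^-2].
d (distance) has dimensions [L].

Left side: [M T^-2]
Right side: [M T^-2]

Both sides have the same dimensions, so the equation is dimensionally consistent.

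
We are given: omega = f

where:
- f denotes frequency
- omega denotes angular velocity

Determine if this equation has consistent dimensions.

Yes

f (frequency) has dimensions [T^-1].
omega (angular velocity) has dimensions [T^-1].

Left side: [T^-1]
Right side: [T^-1]

Both sides have the same dimensions, so the equation is dimensionally consistent.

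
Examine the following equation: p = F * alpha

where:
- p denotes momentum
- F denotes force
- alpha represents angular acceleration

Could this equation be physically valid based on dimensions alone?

No

p (momentum) has dimensions [L M T^-1].
F (force) has dimensions [L M T^-2].
alpha (angular acceleration) has dimensions [T^-2].

Left side: [L M T^-1]
Right side: [L M T^-4]

The two sides have different dimensions, so the equation is NOT dimensionally consistent.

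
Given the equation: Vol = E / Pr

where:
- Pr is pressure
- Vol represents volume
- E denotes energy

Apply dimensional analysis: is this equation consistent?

Yes

Pr (pressure) has dimensions [L^-1 M T^-2].
Vol (volume) has dimensions [L^3].
E (energy) has dimensions [L^2 M T^-2].

Left side: [L^3]
Right side: [L^3]

Both sides have the same dimensions, so the equation is dimensionally consistent.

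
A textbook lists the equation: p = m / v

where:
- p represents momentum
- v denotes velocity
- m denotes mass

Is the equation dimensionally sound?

No

p (momentum) has dimensions [L M T^-1].
v (velocity) has dimensions [L T^-1].
m (mass) has dimensions [M].

Left side: [L M T^-1]
Right side: [L^-1 M T]

The two sides have different dimensions, so the equation is NOT dimensionally consistent.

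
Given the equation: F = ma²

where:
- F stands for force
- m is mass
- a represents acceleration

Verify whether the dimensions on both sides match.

No

F (force) has dimensions [L M T^-2].
m (mass) has dimensions [M].
a (acceleration) has dimensions [L T^-2].

Left side: [L M T^-2]
Right side: [L^2 M T^-4]

The two sides have different dimensions, so the equation is NOT dimensionally consistent.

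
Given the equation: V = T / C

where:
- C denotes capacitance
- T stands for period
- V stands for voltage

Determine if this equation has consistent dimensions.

No

C (capacitance) has dimensions [I^2 L^-2 M^-1 T^4].
T (period) has dimensions [T].
V (voltage) has dimensions [I^-1 L^2 M T^-3].

Left side: [I^-1 L^2 M T^-3]
Right side: [I^-2 L^2 M T^-3]

The two sides have different dimensions, so the equation is NOT dimensionally consistent.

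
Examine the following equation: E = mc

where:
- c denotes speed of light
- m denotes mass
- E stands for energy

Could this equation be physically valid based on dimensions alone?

No

c (speed of light) has dimensions [L T^-1].
m (mass) has dimensions [M].
E (energy) has dimensions [L^2 M T^-2].

Left side: [L^2 M T^-2]
Right side: [L M T^-1]

The two sides have different dimensions, so the equation is NOT dimensionally consistent.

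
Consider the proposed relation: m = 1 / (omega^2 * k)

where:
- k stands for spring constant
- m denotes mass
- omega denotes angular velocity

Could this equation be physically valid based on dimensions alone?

No

k (spring constant) has dimensions [M T^-2].
m (mass) has dimensions [M].
omega (angular velocity) has dimensions [T^-1].

Left side: [M]
Right side: [M^-1 T^4]

The two sides have different dimensions, so the equation is NOT dimensionally consistent.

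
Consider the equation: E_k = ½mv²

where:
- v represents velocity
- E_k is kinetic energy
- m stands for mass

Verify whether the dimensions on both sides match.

Yes

v (velocity) has dimensions [L T^-1].
E_k (kinetic energy) has dimensions [L^2 M T^-2].
m (mass) has dimensions [M].

Left side: [L^2 M T^-2]
Right side: [L^2 M T^-2]

Both sides have the same dimensions, so the equation is dimensionally consistent.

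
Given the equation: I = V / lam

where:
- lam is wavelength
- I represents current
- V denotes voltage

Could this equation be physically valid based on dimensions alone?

No

lam (wavelength) has dimensions [L].
I (current) has dimensions [I].
V (voltage) has dimensions [I^-1 L^2 M T^-3].

Left side: [I]
Right side: [I^-1 L M T^-3]

The two sides have different dimensions, so the equation is NOT dimensionally consistent.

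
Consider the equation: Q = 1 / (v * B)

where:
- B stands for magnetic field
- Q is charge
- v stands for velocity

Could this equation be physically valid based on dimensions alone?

No

B (magnetic field) has dimensions [I^-1 M T^-2].
Q (charge) has dimensions [I T].
v (velocity) has dimensions [L T^-1].

Left side: [I T]
Right side: [I L^-1 M^-1 T^3]

The two sides have different dimensions, so the equation is NOT dimensionally consistent.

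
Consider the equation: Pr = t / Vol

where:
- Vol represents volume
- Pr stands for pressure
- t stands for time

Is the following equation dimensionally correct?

No

Vol (volume) has dimensions [L^3].
Pr (pressure) has dimensions [L^-1 M T^-2].
t (time) has dimensions [T].

Left side: [L^-1 M T^-2]
Right side: [L^-3 T]

The two sides have different dimensions, so the equation is NOT dimensionally consistent.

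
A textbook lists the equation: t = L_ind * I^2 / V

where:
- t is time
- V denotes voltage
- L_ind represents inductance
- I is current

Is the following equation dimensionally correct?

No

t (time) has dimensions [T].
V (voltage) has dimensions [I^-1 L^2 M T^-3].
L_ind (inductance) has dimensions [I^-2 L^2 M T^-2].
I (current) has dimensions [I].

Left side: [T]
Right side: [I T]

The two sides have different dimensions, so the equation is NOT dimensionally consistent.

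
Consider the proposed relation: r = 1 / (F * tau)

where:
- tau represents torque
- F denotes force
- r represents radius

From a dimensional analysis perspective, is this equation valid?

No

tau (torque) has dimensions [L^2 M T^-2].
F (force) has dimensions [L M T^-2].
r (radius) has dimensions [L].

Left side: [L]
Right side: [L^-3 M^-2 T^4]

The two sides have different dimensions, so the equation is NOT dimensionally consistent.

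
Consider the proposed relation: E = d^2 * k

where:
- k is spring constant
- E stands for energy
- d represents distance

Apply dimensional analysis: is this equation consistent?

Yes

k (spring constant) has dimensions [M T^-2].
E (energy) has dimensions [L^2 M T^-2].
d (distance) has dimensions [L].

Left side: [L^2 M T^-2]
Right side: [L^2 M T^-2]

Both sides have the same dimensions, so the equation is dimensionally consistent.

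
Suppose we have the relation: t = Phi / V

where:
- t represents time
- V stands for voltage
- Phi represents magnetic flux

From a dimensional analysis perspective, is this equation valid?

Yes

t (time) has dimensions [T].
V (voltage) has dimensions [I^-1 L^2 M T^-3].
Phi (magnetic flux) has dimensions [I^-1 L^2 M T^-2].

Left side: [T]
Right side: [T]

Both sides have the same dimensions, so the equation is dimensionally consistent.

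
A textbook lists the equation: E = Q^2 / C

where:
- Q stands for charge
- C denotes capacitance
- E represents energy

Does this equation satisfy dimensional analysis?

Yes

Q (charge) has dimensions [I T].
C (capacitance) has dimensions [I^2 L^-2 M^-1 T^4].
E (energy) has dimensions [L^2 M T^-2].

Left side: [L^2 M T^-2]
Right side: [L^2 M T^-2]

Both sides have the same dimensions, so the equation is dimensionally consistent.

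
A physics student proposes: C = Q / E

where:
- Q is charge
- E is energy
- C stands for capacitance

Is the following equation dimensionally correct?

No

Q (charge) has dimensions [I T].
E (energy) has dimensions [L^2 M T^-2].
C (capacitance) has dimensions [I^2 L^-2 M^-1 T^4].

Left side: [I^2 L^-2 M^-1 T^4]
Right side: [I L^-2 M^-1 T^3]

The two sides have different dimensions, so the equation is NOT dimensionally consistent.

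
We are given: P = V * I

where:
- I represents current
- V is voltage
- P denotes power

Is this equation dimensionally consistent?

Yes

I (current) has dimensions [I].
V (voltage) has dimensions [I^-1 L^2 M T^-3].
P (power) has dimensions [L^2 M T^-3].

Left side: [L^2 M T^-3]
Right side: [L^2 M T^-3]

Both sides have the same dimensions, so the equation is dimensionally consistent.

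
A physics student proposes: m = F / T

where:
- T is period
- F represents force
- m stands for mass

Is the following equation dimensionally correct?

No

T (period) has dimensions [T].
F (force) has dimensions [L M T^-2].
m (mass) has dimensions [M].

Left side: [M]
Right side: [L M T^-3]

The two sides have different dimensions, so the equation is NOT dimensionally consistent.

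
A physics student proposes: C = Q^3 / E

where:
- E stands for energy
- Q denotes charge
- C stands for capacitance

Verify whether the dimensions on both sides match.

No

E (energy) has dimensions [L^2 M T^-2].
Q (charge) has dimensions [I T].
C (capacitance) has dimensions [I^2 L^-2 M^-1 T^4].

Left side: [I^2 L^-2 M^-1 T^4]
Right side: [I^3 L^-2 M^-1 T^5]

The two sides have different dimensions, so the equation is NOT dimensionally consistent.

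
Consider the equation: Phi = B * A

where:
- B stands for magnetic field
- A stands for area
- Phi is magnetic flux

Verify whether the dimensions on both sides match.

Yes

B (magnetic field) has dimensions [I^-1 M T^-2].
A (area) has dimensions [L^2].
Phi (magnetic flux) has dimensions [I^-1 L^2 M T^-2].

Left side: [I^-1 L^2 M T^-2]
Right side: [I^-1 L^2 M T^-2]

Both sides have the same dimensions, so the equation is dimensionally consistent.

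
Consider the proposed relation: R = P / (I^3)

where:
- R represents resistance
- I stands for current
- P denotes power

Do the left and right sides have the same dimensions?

No

R (resistance) has dimensions [I^-2 L^2 M T^-3].
I (current) has dimensions [I].
P (power) has dimensions [L^2 M T^-3].

Left side: [I^-2 L^2 M T^-3]
Right side: [I^-3 L^2 M T^-3]

The two sides have different dimensions, so the equation is NOT dimensionally consistent.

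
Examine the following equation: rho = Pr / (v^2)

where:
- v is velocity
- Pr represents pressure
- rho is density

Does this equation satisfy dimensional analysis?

Yes

v (velocity) has dimensions [L T^-1].
Pr (pressure) has dimensions [L^-1 M T^-2].
rho (density) has dimensions [L^-3 M].

Left side: [L^-3 M]
Right side: [L^-3 M]

Both sides have the same dimensions, so the equation is dimensionally consistent.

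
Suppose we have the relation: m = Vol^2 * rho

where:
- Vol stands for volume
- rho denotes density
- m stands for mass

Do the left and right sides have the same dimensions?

No

Vol (volume) has dimensions [L^3].
rho (density) has dimensions [L^-3 M].
m (mass) has dimensions [M].

Left side: [M]
Right side: [L^3 M]

The two sides have different dimensions, so the equation is NOT dimensionally consistent.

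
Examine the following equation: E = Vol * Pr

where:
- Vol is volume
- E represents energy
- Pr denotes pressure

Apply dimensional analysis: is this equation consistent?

Yes

Vol (volume) has dimensions [L^3].
E (energy) has dimensions [L^2 M T^-2].
Pr (pressure) has dimensions [L^-1 M T^-2].

Left side: [L^2 M T^-2]
Right side: [L^2 M T^-2]

Both sides have the same dimensions, so the equation is dimensionally consistent.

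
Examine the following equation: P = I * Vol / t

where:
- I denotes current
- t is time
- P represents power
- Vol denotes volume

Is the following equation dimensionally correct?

No

I (current) has dimensions [I].
t (time) has dimensions [T].
P (power) has dimensions [L^2 M T^-3].
Vol (volume) has dimensions [L^3].

Left side: [L^2 M T^-3]
Right side: [I L^3 T^-1]

The two sides have different dimensions, so the equation is NOT dimensionally consistent.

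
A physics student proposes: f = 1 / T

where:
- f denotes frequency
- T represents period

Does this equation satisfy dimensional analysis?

Yes

f (frequency) has dimensions [T^-1].
T (period) has dimensions [T].

Left side: [T^-1]
Right side: [T^-1]

Both sides have the same dimensions, so the equation is dimensionally consistent.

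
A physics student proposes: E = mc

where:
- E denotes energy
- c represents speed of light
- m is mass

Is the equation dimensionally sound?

No

E (energy) has dimensions [L^2 M T^-2].
c (speed of light) has dimensions [L T^-1].
m (mass) has dimensions [M].

Left side: [L^2 M T^-2]
Right side: [L M T^-1]

The two sides have different dimensions, so the equation is NOT dimensionally consistent.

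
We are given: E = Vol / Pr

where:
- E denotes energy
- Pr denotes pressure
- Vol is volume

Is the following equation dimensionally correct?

No

E (energy) has dimensions [L^2 M T^-2].
Pr (pressure) has dimensions [L^-1 M T^-2].
Vol (volume) has dimensions [L^3].

Left side: [L^2 M T^-2]
Right side: [L^4 M^-1 T^2]

The two sides have different dimensions, so the equation is NOT dimensionally consistent.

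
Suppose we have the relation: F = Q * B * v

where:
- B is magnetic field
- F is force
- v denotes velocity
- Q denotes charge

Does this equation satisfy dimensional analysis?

Yes

B (magnetic field) has dimensions [I^-1 M T^-2].
F (force) has dimensions [L M T^-2].
v (velocity) has dimensions [L T^-1].
Q (charge) has dimensions [I T].

Left side: [L M T^-2]
Right side: [L M T^-2]

Both sides have the same dimensions, so the equation is dimensionally consistent.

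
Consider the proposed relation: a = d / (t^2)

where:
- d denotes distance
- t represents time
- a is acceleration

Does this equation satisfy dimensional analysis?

Yes

d (distance) has dimensions [L].
t (time) has dimensions [T].
a (acceleration) has dimensions [L T^-2].

Left side: [L T^-2]
Right side: [L T^-2]

Both sides have the same dimensions, so the equation is dimensionally consistent.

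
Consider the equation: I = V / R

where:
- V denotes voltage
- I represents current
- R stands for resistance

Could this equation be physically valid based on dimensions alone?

Yes

V (voltage) has dimensions [I^-1 L^2 M T^-3].
I (current) has dimensions [I].
R (resistance) has dimensions [I^-2 L^2 M T^-3].

Left side: [I]
Right side: [I]

Both sides have the same dimensions, so the equation is dimensionally consistent.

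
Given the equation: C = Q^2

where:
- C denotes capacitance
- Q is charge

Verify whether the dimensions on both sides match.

No

C (capacitance) has dimensions [I^2 L^-2 M^-1 T^4].
Q (charge) has dimensions [I T].

Left side: [I^2 L^-2 M^-1 T^4]
Right side: [I^2 T^2]

The two sides have different dimensions, so the equation is NOT dimensionally consistent.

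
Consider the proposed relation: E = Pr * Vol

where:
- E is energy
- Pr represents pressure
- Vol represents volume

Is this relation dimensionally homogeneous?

Yes

E (energy) has dimensions [L^2 M T^-2].
Pr (pressure) has dimensions [L^-1 M T^-2].
Vol (volume) has dimensions [L^3].

Left side: [L^2 M T^-2]
Right side: [L^2 M T^-2]

Both sides have the same dimensions, so the equation is dimensionally consistent.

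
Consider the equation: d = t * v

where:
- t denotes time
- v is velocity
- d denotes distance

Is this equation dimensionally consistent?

Yes

t (time) has dimensions [T].
v (velocity) has dimensions [L T^-1].
d (distance) has dimensions [L].

Left side: [L]
Right side: [L]

Both sides have the same dimensions, so the equation is dimensionally consistent.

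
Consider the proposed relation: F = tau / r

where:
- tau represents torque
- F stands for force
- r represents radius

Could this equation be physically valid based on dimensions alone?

Yes

tau (torque) has dimensions [L^2 M T^-2].
F (force) has dimensions [L M T^-2].
r (radius) has dimensions [L].

Left side: [L M T^-2]
Right side: [L M T^-2]

Both sides have the same dimensions, so the equation is dimensionally consistent.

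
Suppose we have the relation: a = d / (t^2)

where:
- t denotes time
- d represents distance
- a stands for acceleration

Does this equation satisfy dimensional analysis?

Yes

t (time) has dimensions [T].
d (distance) has dimensions [L].
a (acceleration) has dimensions [L T^-2].

Left side: [L T^-2]
Right side: [L T^-2]

Both sides have the same dimensions, so the equation is dimensionally consistent.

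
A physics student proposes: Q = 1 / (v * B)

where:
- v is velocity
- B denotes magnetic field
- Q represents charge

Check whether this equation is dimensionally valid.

No

v (velocity) has dimensions [L T^-1].
B (magnetic field) has dimensions [I^-1 M T^-2].
Q (charge) has dimensions [I T].

Left side: [I T]
Right side: [I L^-1 M^-1 T^3]

The two sides have different dimensions, so the equation is NOT dimensionally consistent.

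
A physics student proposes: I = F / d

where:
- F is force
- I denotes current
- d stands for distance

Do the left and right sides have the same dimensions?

No

F (force) has dimensions [L M T^-2].
I (current) has dimensions [I].
d (distance) has dimensions [L].

Left side: [I]
Right side: [M T^-2]

The two sides have different dimensions, so the equation is NOT dimensionally consistent.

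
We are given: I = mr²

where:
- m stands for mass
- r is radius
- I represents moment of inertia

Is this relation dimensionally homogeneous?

Yes

m (mass) has dimensions [M].
r (radius) has dimensions [L].
I (moment of inertia) has dimensions [L^2 M].

Left side: [L^2 M]
Right side: [L^2 M]

Both sides have the same dimensions, so the equation is dimensionally consistent.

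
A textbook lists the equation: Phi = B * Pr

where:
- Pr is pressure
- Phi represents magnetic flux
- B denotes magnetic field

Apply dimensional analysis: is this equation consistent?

No

Pr (pressure) has dimensions [L^-1 M T^-2].
Phi (magnetic flux) has dimensions [I^-1 L^2 M T^-2].
B (magnetic field) has dimensions [I^-1 M T^-2].

Left side: [I^-1 L^2 M T^-2]
Right side: [I^-1 L^-1 M^2 T^-4]

The two sides have different dimensions, so the equation is NOT dimensionally consistent.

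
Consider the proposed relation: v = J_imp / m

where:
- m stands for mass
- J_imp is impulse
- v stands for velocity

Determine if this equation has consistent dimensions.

Yes

m (mass) has dimensions [M].
J_imp (impulse) has dimensions [L M T^-1].
v (velocity) has dimensions [L T^-1].

Left side: [L T^-1]
Right side: [L T^-1]

Both sides have the same dimensions, so the equation is dimensionally consistent.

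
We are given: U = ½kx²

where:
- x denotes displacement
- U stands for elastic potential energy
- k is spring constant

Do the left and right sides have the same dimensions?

Yes

x (displacement) has dimensions [L].
U (elastic potential energy) has dimensions [L^2 M T^-2].
k (spring constant) has dimensions [M T^-2].

Left side: [L^2 M T^-2]
Right side: [L^2 M T^-2]

Both sides have the same dimensions, so the equation is dimensionally consistent.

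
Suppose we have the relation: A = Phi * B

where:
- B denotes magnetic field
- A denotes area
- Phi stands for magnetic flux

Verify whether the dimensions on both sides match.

No

B (magnetic field) has dimensions [I^-1 M T^-2].
A (area) has dimensions [L^2].
Phi (magnetic flux) has dimensions [I^-1 L^2 M T^-2].

Left side: [L^2]
Right side: [I^-2 L^2 M^2 T^-4]

The two sides have different dimensions, so the equation is NOT dimensionally consistent.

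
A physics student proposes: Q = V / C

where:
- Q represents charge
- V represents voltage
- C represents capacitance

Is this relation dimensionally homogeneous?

No

Q (charge) has dimensions [I T].
V (voltage) has dimensions [I^-1 L^2 M T^-3].
C (capacitance) has dimensions [I^2 L^-2 M^-1 T^4].

Left side: [I T]
Right side: [I^-3 L^4 M^2 T^-7]

The two sides have different dimensions, so the equation is NOT dimensionally consistent.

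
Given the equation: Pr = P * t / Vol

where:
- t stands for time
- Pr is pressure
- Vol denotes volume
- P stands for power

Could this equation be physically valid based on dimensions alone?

Yes

t (time) has dimensions [T].
Pr (pressure) has dimensions [L^-1 M T^-2].
Vol (volume) has dimensions [L^3].
P (power) has dimensions [L^2 M T^-3].

Left side: [L^-1 M T^-2]
Right side: [L^-1 M T^-2]

Both sides have the same dimensions, so the equation is dimensionally consistent.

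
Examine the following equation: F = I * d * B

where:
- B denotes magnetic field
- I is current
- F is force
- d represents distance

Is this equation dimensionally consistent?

Yes

B (magnetic field) has dimensions [I^-1 M T^-2].
I (current) has dimensions [I].
F (force) has dimensions [L M T^-2].
d (distance) has dimensions [L].

Left side: [L M T^-2]
Right side: [L M T^-2]

Both sides have the same dimensions, so the equation is dimensionally consistent.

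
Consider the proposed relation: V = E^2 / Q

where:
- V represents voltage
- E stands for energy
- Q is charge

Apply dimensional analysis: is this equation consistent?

No

V (voltage) has dimensions [I^-1 L^2 M T^-3].
E (energy) has dimensions [L^2 M T^-2].
Q (charge) has dimensions [I T].

Left side: [I^-1 L^2 M T^-3]
Right side: [I^-1 L^4 M^2 T^-5]

The two sides have different dimensions, so the equation is NOT dimensionally consistent.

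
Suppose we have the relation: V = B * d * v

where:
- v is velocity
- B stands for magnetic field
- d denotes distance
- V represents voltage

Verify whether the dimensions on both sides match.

Yes

v (velocity) has dimensions [L T^-1].
B (magnetic field) has dimensions [I^-1 M T^-2].
d (distance) has dimensions [L].
V (voltage) has dimensions [I^-1 L^2 M T^-3].

Left side: [I^-1 L^2 M T^-3]
Right side: [I^-1 L^2 M T^-3]

Both sides have the same dimensions, so the equation is dimensionally consistent.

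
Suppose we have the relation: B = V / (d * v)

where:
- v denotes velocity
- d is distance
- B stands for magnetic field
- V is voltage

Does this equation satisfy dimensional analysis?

Yes

v (velocity) has dimensions [L T^-1].
d (distance) has dimensions [L].
B (magnetic field) has dimensions [I^-1 M T^-2].
V (voltage) has dimensions [I^-1 L^2 M T^-3].

Left side: [I^-1 M T^-2]
Right side: [I^-1 M T^-2]

Both sides have the same dimensions, so the equation is dimensionally consistent.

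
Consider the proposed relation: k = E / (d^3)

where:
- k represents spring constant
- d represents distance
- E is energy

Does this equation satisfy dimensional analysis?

No

k (spring constant) has dimensions [M T^-2].
d (distance) has dimensions [L].
E (energy) has dimensions [L^2 M T^-2].

Left side: [M T^-2]
Right side: [L^-1 M T^-2]

The two sides have different dimensions, so the equation is NOT dimensionally consistent.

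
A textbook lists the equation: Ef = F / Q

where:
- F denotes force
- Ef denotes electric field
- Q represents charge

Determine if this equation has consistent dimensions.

Yes

F (force) has dimensions [L M T^-2].
Ef (electric field) has dimensions [I^-1 L M T^-3].
Q (charge) has dimensions [I T].

Left side: [I^-1 L M T^-3]
Right side: [I^-1 L M T^-3]

Both sides have the same dimensions, so the equation is dimensionally consistent.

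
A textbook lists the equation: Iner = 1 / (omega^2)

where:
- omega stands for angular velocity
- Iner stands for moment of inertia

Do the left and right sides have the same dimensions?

No

omega (angular velocity) has dimensions [T^-1].
Iner (moment of inertia) has dimensions [L^2 M].

Left side: [L^2 M]
Right side: [T^2]

The two sides have different dimensions, so the equation is NOT dimensionally consistent.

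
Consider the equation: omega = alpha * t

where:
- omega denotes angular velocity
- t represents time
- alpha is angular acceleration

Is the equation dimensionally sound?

Yes

omega (angular velocity) has dimensions [T^-1].
t (time) has dimensions [T].
alpha (angular acceleration) has dimensions [T^-2].

Left side: [T^-1]
Right side: [T^-1]

Both sides have the same dimensions, so the equation is dimensionally consistent.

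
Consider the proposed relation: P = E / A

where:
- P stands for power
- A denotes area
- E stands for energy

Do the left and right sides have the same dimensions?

No

P (power) has dimensions [L^2 M T^-3].
A (area) has dimensions [L^2].
E (energy) has dimensions [L^2 M T^-2].

Left side: [L^2 M T^-3]
Right side: [M T^-2]

The two sides have different dimensions, so the equation is NOT dimensionally consistent.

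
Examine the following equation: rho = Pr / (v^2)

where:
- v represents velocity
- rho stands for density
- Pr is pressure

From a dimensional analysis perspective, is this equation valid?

Yes

v (velocity) has dimensions [L T^-1].
rho (density) has dimensions [L^-3 M].
Pr (pressure) has dimensions [L^-1 M T^-2].

Left side: [L^-3 M]
Right side: [L^-3 M]

Both sides have the same dimensions, so the equation is dimensionally consistent.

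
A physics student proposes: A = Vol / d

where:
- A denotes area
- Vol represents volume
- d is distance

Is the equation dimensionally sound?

Yes

A (area) has dimensions [L^2].
Vol (volume) has dimensions [L^3].
d (distance) has dimensions [L].

Left side: [L^2]
Right side: [L^2]

Both sides have the same dimensions, so the equation is dimensionally consistent.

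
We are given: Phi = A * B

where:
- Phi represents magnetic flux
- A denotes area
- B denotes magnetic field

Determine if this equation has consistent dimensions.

Yes

Phi (magnetic flux) has dimensions [I^-1 L^2 M T^-2].
A (area) has dimensions [L^2].
B (magnetic field) has dimensions [I^-1 M T^-2].

Left side: [I^-1 L^2 M T^-2]
Right side: [I^-1 L^2 M T^-2]

Both sides have the same dimensions, so the equation is dimensionally consistent.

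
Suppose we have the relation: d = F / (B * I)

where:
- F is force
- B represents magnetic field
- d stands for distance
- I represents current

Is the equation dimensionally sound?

Yes

F (force) has dimensions [L M T^-2].
B (magnetic field) has dimensions [I^-1 M T^-2].
d (distance) has dimensions [L].
I (current) has dimensions [I].

Left side: [L]
Right side: [L]

Both sides have the same dimensions, so the equation is dimensionally consistent.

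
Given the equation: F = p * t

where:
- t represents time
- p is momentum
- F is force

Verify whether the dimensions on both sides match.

No

t (time) has dimensions [T].
p (momentum) has dimensions [L M T^-1].
F (force) has dimensions [L M T^-2].

Left side: [L M T^-2]
Right side: [L M]

The two sides have different dimensions, so the equation is NOT dimensionally consistent.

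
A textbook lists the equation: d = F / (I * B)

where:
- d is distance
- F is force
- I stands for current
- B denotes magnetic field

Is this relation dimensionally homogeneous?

Yes

d (distance) has dimensions [L].
F (force) has dimensions [L M T^-2].
I (current) has dimensions [I].
B (magnetic field) has dimensions [I^-1 M T^-2].

Left side: [L]
Right side: [L]

Both sides have the same dimensions, so the equation is dimensionally consistent.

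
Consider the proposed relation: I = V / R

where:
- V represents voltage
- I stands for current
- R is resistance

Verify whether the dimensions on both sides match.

Yes

V (voltage) has dimensions [I^-1 L^2 M T^-3].
I (current) has dimensions [I].
R (resistance) has dimensions [I^-2 L^2 M T^-3].

Left side: [I]
Right side: [I]

Both sides have the same dimensions, so the equation is dimensionally consistent.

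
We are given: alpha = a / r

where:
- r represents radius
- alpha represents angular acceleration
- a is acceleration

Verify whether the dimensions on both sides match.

Yes

r (radius) has dimensions [L].
alpha (angular acceleration) has dimensions [T^-2].
a (acceleration) has dimensions [L T^-2].

Left side: [T^-2]
Right side: [T^-2]

Both sides have the same dimensions, so the equation is dimensionally consistent.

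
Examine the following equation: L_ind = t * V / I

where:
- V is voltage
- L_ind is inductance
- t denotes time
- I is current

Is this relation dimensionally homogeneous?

Yes

V (voltage) has dimensions [I^-1 L^2 M T^-3].
L_ind (inductance) has dimensions [I^-2 L^2 M T^-2].
t (time) has dimensions [T].
I (current) has dimensions [I].

Left side: [I^-2 L^2 M T^-2]
Right side: [I^-2 L^2 M T^-2]

Both sides have the same dimensions, so the equation is dimensionally consistent.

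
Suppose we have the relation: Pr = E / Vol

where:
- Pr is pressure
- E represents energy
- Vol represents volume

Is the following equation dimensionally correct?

Yes

Pr (pressure) has dimensions [L^-1 M T^-2].
E (energy) has dimensions [L^2 M T^-2].
Vol (volume) has dimensions [L^3].

Left side: [L^-1 M T^-2]
Right side: [L^-1 M T^-2]

Both sides have the same dimensions, so the equation is dimensionally consistent.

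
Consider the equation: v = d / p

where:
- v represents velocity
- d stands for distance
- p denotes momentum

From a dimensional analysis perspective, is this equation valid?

No

v (velocity) has dimensions [L T^-1].
d (distance) has dimensions [L].
p (momentum) has dimensions [L M T^-1].

Left side: [L T^-1]
Right side: [M^-1 T]

The two sides have different dimensions, so the equation is NOT dimensionally consistent.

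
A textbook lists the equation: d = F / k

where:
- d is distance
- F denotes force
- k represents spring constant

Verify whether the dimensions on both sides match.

Yes

d (distance) has dimensions [L].
F (force) has dimensions [L M T^-2].
k (spring constant) has dimensions [M T^-2].

Left side: [L]
Right side: [L]

Both sides have the same dimensions, so the equation is dimensionally consistent.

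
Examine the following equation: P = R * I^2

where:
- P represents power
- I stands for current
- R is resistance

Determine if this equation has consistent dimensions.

Yes

P (power) has dimensions [L^2 M T^-3].
I (current) has dimensions [I].
R (resistance) has dimensions [I^-2 L^2 M T^-3].

Left side: [L^2 M T^-3]
Right side: [L^2 M T^-3]

Both sides have the same dimensions, so the equation is dimensionally consistent.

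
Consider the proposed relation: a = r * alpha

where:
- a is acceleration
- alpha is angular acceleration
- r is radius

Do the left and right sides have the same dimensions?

Yes

a (acceleration) has dimensions [L T^-2].
alpha (angular acceleration) has dimensions [T^-2].
r (radius) has dimensions [L].

Left side: [L T^-2]
Right side: [L T^-2]

Both sides have the same dimensions, so the equation is dimensionally consistent.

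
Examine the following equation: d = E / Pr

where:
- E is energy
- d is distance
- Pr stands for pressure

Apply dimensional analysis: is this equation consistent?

No

E (energy) has dimensions [L^2 M T^-2].
d (distance) has dimensions [L].
Pr (pressure) has dimensions [L^-1 M T^-2].

Left side: [L]
Right side: [L^3]

The two sides have different dimensions, so the equation is NOT dimensionally consistent.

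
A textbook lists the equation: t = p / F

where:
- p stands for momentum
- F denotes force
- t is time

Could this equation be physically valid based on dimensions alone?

Yes

p (momentum) has dimensions [L M T^-1].
F (force) has dimensions [L M T^-2].
t (time) has dimensions [T].

Left side: [T]
Right side: [T]

Both sides have the same dimensions, so the equation is dimensionally consistent.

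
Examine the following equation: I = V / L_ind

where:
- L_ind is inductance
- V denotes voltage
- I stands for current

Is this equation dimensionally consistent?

No

L_ind (inductance) has dimensions [I^-2 L^2 M T^-2].
V (voltage) has dimensions [I^-1 L^2 M T^-3].
I (current) has dimensions [I].

Left side: [I]
Right side: [I T^-1]

The two sides have different dimensions, so the equation is NOT dimensionally consistent.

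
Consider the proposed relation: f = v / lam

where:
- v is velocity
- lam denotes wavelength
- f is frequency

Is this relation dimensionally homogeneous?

Yes

v (velocity) has dimensions [L T^-1].
lam (wavelength) has dimensions [L].
f (frequency) has dimensions [T^-1].

Left side: [T^-1]
Right side: [T^-1]

Both sides have the same dimensions, so the equation is dimensionally consistent.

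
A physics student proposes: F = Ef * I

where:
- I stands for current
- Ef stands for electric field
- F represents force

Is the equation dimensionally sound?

No

I (current) has dimensions [I].
Ef (electric field) has dimensions [I^-1 L M T^-3].
F (force) has dimensions [L M T^-2].

Left side: [L M T^-2]
Right side: [L M T^-3]

The two sides have different dimensions, so the equation is NOT dimensionally consistent.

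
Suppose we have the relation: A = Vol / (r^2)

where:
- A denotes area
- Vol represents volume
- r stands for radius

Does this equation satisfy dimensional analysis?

No

A (area) has dimensions [L^2].
Vol (volume) has dimensions [L^3].
r (radius) has dimensions [L].

Left side: [L^2]
Right side: [L]

The two sides have different dimensions, so the equation is NOT dimensionally consistent.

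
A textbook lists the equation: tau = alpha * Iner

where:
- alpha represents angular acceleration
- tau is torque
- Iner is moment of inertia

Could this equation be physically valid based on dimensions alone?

Yes

alpha (angular acceleration) has dimensions [T^-2].
tau (torque) has dimensions [L^2 M T^-2].
Iner (moment of inertia) has dimensions [L^2 M].

Left side: [L^2 M T^-2]
Right side: [L^2 M T^-2]

Both sides have the same dimensions, so the equation is dimensionally consistent.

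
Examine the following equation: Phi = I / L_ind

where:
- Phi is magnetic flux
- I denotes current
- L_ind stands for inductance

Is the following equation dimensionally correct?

No

Phi (magnetic flux) has dimensions [I^-1 L^2 M T^-2].
I (current) has dimensions [I].
L_ind (inductance) has dimensions [I^-2 L^2 M T^-2].

Left side: [I^-1 L^2 M T^-2]
Right side: [I^3 L^-2 M^-1 T^2]

The two sides have different dimensions, so the equation is NOT dimensionally consistent.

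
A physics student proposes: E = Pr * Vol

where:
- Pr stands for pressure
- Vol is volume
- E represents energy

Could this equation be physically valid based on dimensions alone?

Yes

Pr (pressure) has dimensions [L^-1 M T^-2].
Vol (volume) has dimensions [L^3].
E (energy) has dimensions [L^2 M T^-2].

Left side: [L^2 M T^-2]
Right side: [L^2 M T^-2]

Both sides have the same dimensions, so the equation is dimensionally consistent.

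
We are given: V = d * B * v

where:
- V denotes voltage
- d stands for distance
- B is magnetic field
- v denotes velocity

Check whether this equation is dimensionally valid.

Yes

V (voltage) has dimensions [I^-1 L^2 M T^-3].
d (distance) has dimensions [L].
B (magnetic field) has dimensions [I^-1 M T^-2].
v (velocity) has dimensions [L T^-1].

Left side: [I^-1 L^2 M T^-3]
Right side: [I^-1 L^2 M T^-3]

Both sides have the same dimensions, so the equation is dimensionally consistent.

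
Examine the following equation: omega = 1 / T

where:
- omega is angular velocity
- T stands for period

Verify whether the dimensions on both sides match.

Yes

omega (angular velocity) has dimensions [T^-1].
T (period) has dimensions [T].

Left side: [T^-1]
Right side: [T^-1]

Both sides have the same dimensions, so the equation is dimensionally consistent.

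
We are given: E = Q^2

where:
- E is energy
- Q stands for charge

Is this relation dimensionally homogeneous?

No

E (energy) has dimensions [L^2 M T^-2].
Q (charge) has dimensions [I T].

Left side: [L^2 M T^-2]
Right side: [I^2 T^2]

The two sides have different dimensions, so the equation is NOT dimensionally consistent.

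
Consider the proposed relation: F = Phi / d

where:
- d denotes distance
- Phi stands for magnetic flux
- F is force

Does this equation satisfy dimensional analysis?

No

d (distance) has dimensions [L].
Phi (magnetic flux) has dimensions [I^-1 L^2 M T^-2].
F (force) has dimensions [L M T^-2].

Left side: [L M T^-2]
Right side: [I^-1 L M T^-2]

The two sides have different dimensions, so the equation is NOT dimensionally consistent.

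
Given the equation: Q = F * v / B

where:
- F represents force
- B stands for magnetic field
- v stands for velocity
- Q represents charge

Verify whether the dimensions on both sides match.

No

F (force) has dimensions [L M T^-2].
B (magnetic field) has dimensions [I^-1 M T^-2].
v (velocity) has dimensions [L T^-1].
Q (charge) has dimensions [I T].

Left side: [I T]
Right side: [I L^2 T^-1]

The two sides have different dimensions, so the equation is NOT dimensionally consistent.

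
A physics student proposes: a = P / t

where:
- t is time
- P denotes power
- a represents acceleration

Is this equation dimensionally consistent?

No

t (time) has dimensions [T].
P (power) has dimensions [L^2 M T^-3].
a (acceleration) has dimensions [L T^-2].

Left side: [L T^-2]
Right side: [L^2 M T^-4]

The two sides have different dimensions, so the equation is NOT dimensionally consistent.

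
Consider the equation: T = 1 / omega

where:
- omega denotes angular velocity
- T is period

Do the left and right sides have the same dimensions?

Yes

omega (angular velocity) has dimensions [T^-1].
T (period) has dimensions [T].

Left side: [T]
Right side: [T]

Both sides have the same dimensions, so the equation is dimensionally consistent.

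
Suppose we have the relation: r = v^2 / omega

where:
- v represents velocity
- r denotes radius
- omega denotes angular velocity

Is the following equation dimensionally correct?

No

v (velocity) has dimensions [L T^-1].
r (radius) has dimensions [L].
omega (angular velocity) has dimensions [T^-1].

Left side: [L]
Right side: [L^2 T^-1]

The two sides have different dimensions, so the equation is NOT dimensionally consistent.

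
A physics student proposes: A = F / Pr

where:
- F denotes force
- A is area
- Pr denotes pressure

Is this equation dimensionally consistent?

Yes

F (force) has dimensions [L M T^-2].
A (area) has dimensions [L^2].
Pr (pressure) has dimensions [L^-1 M T^-2].

Left side: [L^2]
Right side: [L^2]

Both sides have the same dimensions, so the equation is dimensionally consistent.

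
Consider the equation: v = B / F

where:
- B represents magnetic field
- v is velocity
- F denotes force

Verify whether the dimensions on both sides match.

No

B (magnetic field) has dimensions [I^-1 M T^-2].
v (velocity) has dimensions [L T^-1].
F (force) has dimensions [L M T^-2].

Left side: [L T^-1]
Right side: [I^-1 L^-1]

The two sides have different dimensions, so the equation is NOT dimensionally consistent.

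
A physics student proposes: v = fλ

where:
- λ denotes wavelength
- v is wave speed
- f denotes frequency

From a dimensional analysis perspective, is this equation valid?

Yes

λ (wavelength) has dimensions [L].
v (wave speed) has dimensions [L T^-1].
f (frequency) has dimensions [T^-1].

Left side: [L T^-1]
Right side: [L T^-1]

Both sides have the same dimensions, so the equation is dimensionally consistent.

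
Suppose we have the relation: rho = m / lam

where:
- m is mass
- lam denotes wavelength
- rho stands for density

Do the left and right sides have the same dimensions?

No

m (mass) has dimensions [M].
lam (wavelength) has dimensions [L].
rho (density) has dimensions [L^-3 M].

Left side: [L^-3 M]
Right side: [L^-1 M]

The two sides have different dimensions, so the equation is NOT dimensionally consistent.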